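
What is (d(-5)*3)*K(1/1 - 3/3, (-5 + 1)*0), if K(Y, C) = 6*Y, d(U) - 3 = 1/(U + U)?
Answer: 0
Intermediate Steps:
d(U) = 3 + 1/(2*U) (d(U) = 3 + 1/(U + U) = 3 + 1/(2*U))
(d(-5)*3)*K(1/1 - 3/3, (-5 + 1)*0) = ((3 + (½)/(-5))*3)*(6*(1/1 - 3/3)) = ((3 + (½)*(-⅕))*3)*(6*(1*1 - 3*⅓)) = ((3 - ⅒)*3)*(6*(1 - 1)) = ((29/10)*3)*(6*0) = (87/10)*0 = 0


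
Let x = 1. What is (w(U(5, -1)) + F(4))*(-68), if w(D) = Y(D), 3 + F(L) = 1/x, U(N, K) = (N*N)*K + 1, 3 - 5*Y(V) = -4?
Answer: 204/5 ≈ 40.800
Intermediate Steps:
Y(V) = 7/5 (Y(V) = 3/5 - 1/5*(-4) = 3/5 + 4/5 = 7/5)
U(N, K) = 1 + K*N**2 (U(N, K) = N**2*K + 1 = K*N**2 + 1 = 1 + K*N**2)
F(L) = -2 (F(L) = -3 + 1/1 = -3 + 1 = -2)
w(D) = 7/5
(w(U(5, -1)) + F(4))*(-68) = (7/5 - 2)*(-68) = -3/5*(-68) = 204/5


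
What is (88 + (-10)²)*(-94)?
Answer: -17672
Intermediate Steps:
(88 + (-10)²)*(-94) = (88 + 100)*(-94) = 188*(-94) = -17672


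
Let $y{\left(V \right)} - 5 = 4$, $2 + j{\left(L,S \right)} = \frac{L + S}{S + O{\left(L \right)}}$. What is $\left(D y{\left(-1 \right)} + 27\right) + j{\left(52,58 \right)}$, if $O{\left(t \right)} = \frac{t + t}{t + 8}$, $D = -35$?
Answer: $- \frac{129095}{448} \approx -288.16$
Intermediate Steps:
$O{\left(t \right)} = \frac{2 t}{8 + t}$
$j{\left(L,S \right)} = -2 + \frac{L + S}{S + \frac{2 L}{8 + L}}$
$y{\left(V \right)} = 9$ ($y{\left(V \right)} = 5 + 4 = 9$)
$\left(D y{\left(-1 \right)} + 27\right) + j{\left(52,58 \right)} = \left(\left(-35\right) 9 + 27\right) + \frac{\left(-4\right) 52 - \left(8 + 52\right) \left(58 - 52\right)}{2 \cdot 52 + 58 \left(8 + 52\right)} = \left(-315 + 27\right) + \frac{-208 - 60 \left(58 - 52\right)}{104 + 58 \cdot 60} = -288 + \frac{-208 - 60 \cdot 6}{104 + 3480} = -288 + \frac{-208 - 360}{3584} = -288 + \frac{1}{3584} \left(-568\right) = -288 - \frac{71}{448} = - \frac{129095}{448}$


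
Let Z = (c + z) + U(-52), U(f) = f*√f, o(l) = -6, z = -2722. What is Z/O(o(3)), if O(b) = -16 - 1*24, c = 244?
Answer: 1239/20 + 13*I*√13/5 ≈ 61.95 + 9.3744*I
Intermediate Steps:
U(f) = f^(3/2)
O(b) = -40 (O(b) = -16 - 24 = -40)
Z = -2478 - 104*I*√13 (Z = (244 - 2722) + (-52)^(3/2) = -2478 - 104*I*√13 ≈ -2478.0 - 374.98*I)
Z/O(o(3)) = (-2478 - 104*I*√13)/(-40) = (-2478 - 104*I*√13)*(-1/40) = 1239/20 + 13*I*√13/5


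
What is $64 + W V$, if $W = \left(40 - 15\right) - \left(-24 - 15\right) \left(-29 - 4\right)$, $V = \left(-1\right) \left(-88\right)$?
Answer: $-110992$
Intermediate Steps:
$V = 88$
$W = -1262$ ($W = \left(40 - 15\right) - \left(-39\right) \left(-33\right) = 25 - 1287 = -1262$)
$64 + W V = 64 - 111056 = -110992$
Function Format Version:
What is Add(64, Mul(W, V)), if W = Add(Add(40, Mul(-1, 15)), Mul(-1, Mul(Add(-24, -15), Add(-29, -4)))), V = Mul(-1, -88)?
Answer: -110992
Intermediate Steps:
V = 88
W = -1262 (W = Add(Add(40, -15), Mul(-1, Mul(-39, -33))) = Add(25, Mul(-1, 1287)) = Add(25, -1287) = -1262)
Add(64, Mul(W, V)) = Add(64, Mul(-1262, 88)) = Add(64, -111056) = -110992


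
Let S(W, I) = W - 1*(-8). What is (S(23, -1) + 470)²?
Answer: 251001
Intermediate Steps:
S(W, I) = 8 + W (S(W, I) = W + 8 = 8 + W)
(S(23, -1) + 470)² = ((8 + 23) + 470)² = (31 + 470)² = 501² = 251001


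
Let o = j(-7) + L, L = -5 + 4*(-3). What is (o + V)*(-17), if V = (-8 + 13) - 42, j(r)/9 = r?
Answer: 1989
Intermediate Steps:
j(r) = 9*r
V = -37 (V = 5 - 42 = -37)
L = -17 (L = -5 - 12 = -17)
o = -80 (o = 9*(-7) - 17 = -63 - 17 = -80)
(o + V)*(-17) = (-80 - 37)*(-17) = -117*(-17) = 1989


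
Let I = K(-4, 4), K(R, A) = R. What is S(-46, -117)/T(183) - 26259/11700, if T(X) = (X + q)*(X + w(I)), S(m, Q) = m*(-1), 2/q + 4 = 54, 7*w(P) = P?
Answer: -491511689/219133200 ≈ -2.2430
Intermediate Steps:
I = -4
w(P) = P/7
q = 1/25 (q = 2/(-4 + 54) = 2/50 = 2*(1/50) = 1/25 ≈ 0.040000)
S(m, Q) = -m
T(X) = (-4/7 + X)*(1/25 + X) (T(X) = (X + 1/25)*(X + (1/7)*(-4)) = (1/25 + X)*(X - 4/7) = (1/25 + X)*(-4/7 + X) = (-4/7 + X)*(1/25 + X))
S(-46, -117)/T(183) - 26259/11700 = (-1*(-46))/(-4/175 + 183**2 - 93/175*183) - 26259/11700 = 46/(-4/175 + 33489 - 17019/175) - 26259*1/11700 = 46/(5843552/175) - 8753/3900 = 46*(175/5843552) - 8753/3900 = 4025/2921776 - 8753/3900 = -491511689/219133200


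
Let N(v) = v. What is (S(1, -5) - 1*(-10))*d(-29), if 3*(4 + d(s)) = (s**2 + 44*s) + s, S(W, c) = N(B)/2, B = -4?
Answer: -3808/3 ≈ -1269.3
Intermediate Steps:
S(W, c) = -2 (S(W, c) = -4/2 = -4*1/2 = -2)
d(s) = -4 + 15*s + s**2/3 (d(s) = -4 + ((s**2 + 44*s) + s)/3 = -4 + (s**2 + 45*s)/3 = -4 + (15*s + s**2/3) = -4 + 15*s + s**2/3)
(S(1, -5) - 1*(-10))*d(-29) = (-2 - 1*(-10))*(-4 + 15*(-29) + (1/3)*(-29)**2) = (-2 + 10)*(-4 - 435 + (1/3)*841) = 8*(-4 - 435 + 841/3) = 8*(-476/3) = -3808/3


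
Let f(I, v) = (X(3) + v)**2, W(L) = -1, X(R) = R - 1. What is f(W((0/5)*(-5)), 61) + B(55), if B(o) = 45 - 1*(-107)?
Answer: 4121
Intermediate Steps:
X(R) = -1 + R
B(o) = 152 (B(o) = 45 + 107 = 152)
f(I, v) = (2 + v)**2 (f(I, v) = ((-1 + 3) + v)**2 = (2 + v)**2)
f(W((0/5)*(-5)), 61) + B(55) = (2 + 61)**2 + 152 = 63**2 + 152 = 3969 + 152 = 4121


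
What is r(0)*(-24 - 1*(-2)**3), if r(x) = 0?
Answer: 0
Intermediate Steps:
r(0)*(-24 - 1*(-2)**3) = 0*(-24 - 1*(-2)**3) = 0*(-24 - 1*(-8)) = 0*(-24 + 8) = 0*(-16) = 0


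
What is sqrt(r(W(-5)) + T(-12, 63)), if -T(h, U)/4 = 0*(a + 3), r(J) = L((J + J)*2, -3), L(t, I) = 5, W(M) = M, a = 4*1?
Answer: sqrt(5) ≈ 2.2361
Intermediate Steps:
a = 4
r(J) = 5
T(h, U) = 0 (T(h, U) = -0*(4 + 3) = -0*7 = -4*0 = 0)
sqrt(r(W(-5)) + T(-12, 63)) = sqrt(5 + 0) = sqrt(5)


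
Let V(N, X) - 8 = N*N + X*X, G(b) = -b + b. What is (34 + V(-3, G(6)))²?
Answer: 2601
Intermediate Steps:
G(b) = 0
V(N, X) = 8 + N² + X² (V(N, X) = 8 + (N*N + X*X) = 8 + (N² + X²) = 8 + N² + X²)
(34 + V(-3, G(6)))² = (34 + (8 + (-3)² + 0²))² = (34 + (8 + 9 + 0))² = (34 + 17)² = 51² = 2601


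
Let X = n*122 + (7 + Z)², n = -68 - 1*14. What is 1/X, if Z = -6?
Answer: -1/10003 ≈ -9.9970e-5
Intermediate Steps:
n = -82 (n = -68 - 14 = -82)
X = -10003 (X = -82*122 + (7 - 6)² = -10004 + 1² = -10004 + 1 = -10003)
1/X = 1/(-10003) = -1/10003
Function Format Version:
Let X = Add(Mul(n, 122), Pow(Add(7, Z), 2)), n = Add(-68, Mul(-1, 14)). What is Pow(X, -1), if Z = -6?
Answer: Rational(-1, 10003) ≈ -9.9970e-5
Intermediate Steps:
n = -82 (n = Add(-68, -14) = -82)
X = -10003 (X = Add(Mul(-82, 122), Pow(Add(7, -6), 2)) = Add(-10004, Pow(1, 2)) = Add(-10004, 1) = -10003)
Pow(X, -1) = Pow(-10003, -1) = Rational(-1, 10003)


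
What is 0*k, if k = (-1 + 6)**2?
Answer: 0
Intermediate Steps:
k = 25 (k = 5**2 = 25)
0*k = 0*25 = 0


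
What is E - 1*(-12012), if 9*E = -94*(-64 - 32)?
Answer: 39044/3 ≈ 13015.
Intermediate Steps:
E = 3008/3 (E = (-94*(-64 - 32))/9 = (-94*(-96))/9 = (1/9)*9024 = 3008/3 ≈ 1002.7)
E - 1*(-12012) = 3008/3 - 1*(-12012) = 3008/3 + 12012 = 39044/3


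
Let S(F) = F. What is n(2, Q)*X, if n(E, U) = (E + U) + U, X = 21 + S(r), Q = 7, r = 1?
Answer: 352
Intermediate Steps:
X = 22 (X = 21 + 1 = 22)
n(E, U) = E + 2*U
n(2, Q)*X = (2 + 2*7)*22 = (2 + 14)*22 = 16*22 = 352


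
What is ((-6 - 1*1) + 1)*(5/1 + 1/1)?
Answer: -36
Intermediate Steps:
((-6 - 1*1) + 1)*(5/1 + 1/1) = ((-6 - 1) + 1)*(5*1 + 1*1) = (-7 + 1)*(5 + 1) = -6*6 = -36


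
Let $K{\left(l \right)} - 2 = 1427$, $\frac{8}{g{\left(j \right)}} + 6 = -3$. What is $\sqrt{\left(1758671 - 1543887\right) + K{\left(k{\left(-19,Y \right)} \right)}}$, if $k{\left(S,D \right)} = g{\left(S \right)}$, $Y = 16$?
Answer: $\sqrt{216213} \approx 464.99$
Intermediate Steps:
$g{\left(j \right)} = - \frac{8}{9}$ ($g{\left(j \right)} = \frac{8}{-6 - 3} = \frac{8}{-9} = 8 \left(- \frac{1}{9}\right) = - \frac{8}{9}$)
$k{\left(S,D \right)} = - \frac{8}{9}$
$K{\left(l \right)} = 1429$ ($K{\left(l \right)} = 2 + 1427 = 1429$)
$\sqrt{\left(1758671 - 1543887\right) + K{\left(k{\left(-19,Y \right)} \right)}} = \sqrt{\left(1758671 - 1543887\right) + 1429} = \sqrt{214784 + 1429} = \sqrt{216213}$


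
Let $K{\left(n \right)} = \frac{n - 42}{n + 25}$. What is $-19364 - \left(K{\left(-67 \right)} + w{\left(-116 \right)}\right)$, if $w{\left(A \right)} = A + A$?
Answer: $- \frac{803653}{42} \approx -19135.0$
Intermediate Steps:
$K{\left(n \right)} = \frac{-42 + n}{25 + n}$
$w{\left(A \right)} = 2 A$
$-19364 - \left(K{\left(-67 \right)} + w{\left(-116 \right)}\right) = -19364 - \left(\frac{-42 - 67}{25 - 67} + 2 \left(-116\right)\right) = -19364 - \left(\frac{1}{-42} \left(-109\right) - 232\right) = -19364 - \left(\left(- \frac{1}{42}\right) \left(-109\right) - 232\right) = -19364 - \left(\frac{109}{42} - 232\right) = -19364 - - \frac{9635}{42} = -19364 + \frac{9635}{42} = - \frac{803653}{42}$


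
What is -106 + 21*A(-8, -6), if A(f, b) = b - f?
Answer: -64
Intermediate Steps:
-106 + 21*A(-8, -6) = -106 + 21*(-6 - 1*(-8)) = -106 + 21*(-6 + 8) = -106 + 21*2 = -106 + 42 = -64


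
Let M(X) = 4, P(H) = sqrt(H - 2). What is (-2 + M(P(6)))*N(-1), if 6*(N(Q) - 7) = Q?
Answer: 41/3 ≈ 13.667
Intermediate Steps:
P(H) = sqrt(-2 + H)
N(Q) = 7 + Q/6
(-2 + M(P(6)))*N(-1) = (-2 + 4)*(7 + (1/6)*(-1)) = 2*(7 - 1/6) = 2*(41/6) = 41/3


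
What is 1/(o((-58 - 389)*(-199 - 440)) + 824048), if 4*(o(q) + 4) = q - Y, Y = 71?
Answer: 2/1790869 ≈ 1.1168e-6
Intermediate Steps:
o(q) = -87/4 + q/4 (o(q) = -4 + (q - 1*71)/4 = -4 + (q - 71)/4 = -4 + (-71 + q)/4 = -4 + (-71/4 + q/4) = -87/4 + q/4)
1/(o((-58 - 389)*(-199 - 440)) + 824048) = 1/((-87/4 + ((-58 - 389)*(-199 - 440))/4) + 824048) = 1/((-87/4 + (-447*(-639))/4) + 824048) = 1/((-87/4 + (¼)*285633) + 824048) = 1/((-87/4 + 285633/4) + 824048) = 1/(142773/2 + 824048) = 1/(1790869/2) = 2/1790869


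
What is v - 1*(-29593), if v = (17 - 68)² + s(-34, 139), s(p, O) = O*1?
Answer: 32333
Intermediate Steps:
s(p, O) = O
v = 2740 (v = (17 - 68)² + 139 = (-51)² + 139 = 2601 + 139 = 2740)
v - 1*(-29593) = 2740 - 1*(-29593) = 2740 + 29593 = 32333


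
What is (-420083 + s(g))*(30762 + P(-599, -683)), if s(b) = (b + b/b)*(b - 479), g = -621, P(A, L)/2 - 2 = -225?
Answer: 7940275772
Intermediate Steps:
P(A, L) = -446 (P(A, L) = 4 + 2*(-225) = 4 - 450 = -446)
s(b) = (1 + b)*(-479 + b) (s(b) = (b + 1)*(-479 + b) = (1 + b)*(-479 + b))
(-420083 + s(g))*(30762 + P(-599, -683)) = (-420083 + (-479 + (-621)² - 478*(-621)))*(30762 - 446) = (-420083 + (-479 + 385641 + 296838))*30316 = (-420083 + 682000)*30316 = 261917*30316 = 7940275772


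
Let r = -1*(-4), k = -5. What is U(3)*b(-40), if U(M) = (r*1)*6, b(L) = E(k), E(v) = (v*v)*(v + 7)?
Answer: 1200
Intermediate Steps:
E(v) = v²*(7 + v)
r = 4
b(L) = 50 (b(L) = (-5)²*(7 - 5) = 25*2 = 50)
U(M) = 24 (U(M) = (4*1)*6 = 4*6 = 24)
U(3)*b(-40) = 24*50 = 1200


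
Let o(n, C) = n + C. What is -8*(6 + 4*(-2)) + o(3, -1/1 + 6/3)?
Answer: 20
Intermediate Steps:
o(n, C) = C + n
-8*(6 + 4*(-2)) + o(3, -1/1 + 6/3) = -8*(6 + 4*(-2)) + ((-1/1 + 6/3) + 3) = -8*(6 - 8) + ((-1*1 + 6*(⅓)) + 3) = -8*(-2) + ((-1 + 2) + 3) = 16 + (1 + 3) = 16 + 4 = 20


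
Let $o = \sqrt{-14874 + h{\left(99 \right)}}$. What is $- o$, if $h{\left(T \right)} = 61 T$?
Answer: $- i \sqrt{8835} \approx - 93.995 i$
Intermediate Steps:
$o = i \sqrt{8835}$ ($o = \sqrt{-14874 + 61 \cdot 99} = \sqrt{-14874 + 6039} = \sqrt{-8835} = i \sqrt{8835} \approx 93.995 i$)
$- o = - i \sqrt{8835}$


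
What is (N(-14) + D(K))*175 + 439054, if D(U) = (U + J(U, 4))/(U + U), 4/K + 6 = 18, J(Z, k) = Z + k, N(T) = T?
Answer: 437829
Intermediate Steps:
K = ⅓ (K = 4/(-6 + 18) = 4/12 = 4*(1/12) = ⅓ ≈ 0.33333)
D(U) = (4 + 2*U)/(2*U) (D(U) = (U + (U + 4))/(U + U) = (U + (4 + U))/((2*U)) = (4 + 2*U)*(1/(2*U)) = (4 + 2*U)/(2*U))
(N(-14) + D(K))*175 + 439054 = (-14 + (2 + ⅓)/(⅓))*175 + 439054 = (-14 + 3*(7/3))*175 + 439054 = (-14 + 7)*175 + 439054 = -7*175 + 439054 = -1225 + 439054 = 437829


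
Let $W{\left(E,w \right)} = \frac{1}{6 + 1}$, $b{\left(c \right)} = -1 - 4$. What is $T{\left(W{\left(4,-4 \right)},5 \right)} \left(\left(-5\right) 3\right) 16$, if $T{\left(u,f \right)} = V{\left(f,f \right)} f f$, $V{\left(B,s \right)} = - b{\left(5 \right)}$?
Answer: $-30000$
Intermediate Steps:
$b{\left(c \right)} = -5$
$W{\left(E,w \right)} = \frac{1}{7}$
$V{\left(B,s \right)} = 5$ ($V{\left(B,s \right)} = \left(-1\right) \left(-5\right) = 5$)
$T{\left(u,f \right)} = 5 f^{2}$ ($T{\left(u,f \right)} = 5 f f = 5 f^{2}$)
$T{\left(W{\left(4,-4 \right)},5 \right)} \left(\left(-5\right) 3\right) 16 = 5 \cdot 5^{2} \left(\left(-5\right) 3\right) 16 = 5 \cdot 25 \left(-15\right) 16 = 125 \left(-15\right) 16 = \left(-1875\right) 16 = -30000$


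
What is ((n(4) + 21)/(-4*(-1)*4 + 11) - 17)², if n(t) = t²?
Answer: 178084/729 ≈ 244.29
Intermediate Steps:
((n(4) + 21)/(-4*(-1)*4 + 11) - 17)² = ((4² + 21)/(-4*(-1)*4 + 11) - 17)² = ((16 + 21)/(4*4 + 11) - 17)² = (37/(16 + 11) - 17)² = (37/27 - 17)² = (-422/27)² = 178084/729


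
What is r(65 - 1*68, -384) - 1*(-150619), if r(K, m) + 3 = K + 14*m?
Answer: 145237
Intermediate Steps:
r(K, m) = -3 + K + 14*m (r(K, m) = -3 + (K + 14*m) = -3 + K + 14*m)
r(65 - 1*68, -384) - 1*(-150619) = (-3 + (65 - 1*68) + 14*(-384)) - 1*(-150619) = (-3 + (65 - 68) - 5376) + 150619 = (-3 - 3 - 5376) + 150619 = -5382 + 150619 = 145237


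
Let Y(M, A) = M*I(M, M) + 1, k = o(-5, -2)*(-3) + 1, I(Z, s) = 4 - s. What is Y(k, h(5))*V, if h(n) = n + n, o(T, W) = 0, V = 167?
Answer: 668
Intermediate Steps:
k = 1 (k = 0*(-3) + 1 = 0 + 1 = 1)
h(n) = 2*n
Y(M, A) = 1 + M*(4 - M) (Y(M, A) = M*(4 - M) + 1 = 1 + M*(4 - M))
Y(k, h(5))*V = (1 - 1*1*(-4 + 1))*167 = (1 - 1*1*(-3))*167 = (1 + 3)*167 = 4*167 = 668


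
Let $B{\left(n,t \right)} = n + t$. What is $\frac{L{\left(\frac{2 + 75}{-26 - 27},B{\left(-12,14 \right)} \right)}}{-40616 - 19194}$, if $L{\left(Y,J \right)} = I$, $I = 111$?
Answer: $- \frac{111}{59810} \approx -0.0018559$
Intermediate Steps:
$L{\left(Y,J \right)} = 111$
$\frac{L{\left(\frac{2 + 75}{-26 - 27},B{\left(-12,14 \right)} \right)}}{-40616 - 19194} = \frac{111}{-40616 - 19194} = \frac{111}{-59810} = 111 \left(- \frac{1}{59810}\right) = - \frac{111}{59810}$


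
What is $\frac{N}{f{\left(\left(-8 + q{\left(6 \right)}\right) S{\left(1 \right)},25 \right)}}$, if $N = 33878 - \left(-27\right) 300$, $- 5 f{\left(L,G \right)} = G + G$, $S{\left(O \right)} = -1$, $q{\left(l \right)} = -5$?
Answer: $- \frac{20989}{5} \approx -4197.8$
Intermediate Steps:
$f{\left(L,G \right)} = - \frac{2 G}{5}$ ($f{\left(L,G \right)} = - \frac{G + G}{5} = - \frac{2 G}{5}$)
$N = 41978$ ($N = 33878 - -8100 = 33878 + 8100 = 41978$)
$\frac{N}{f{\left(\left(-8 + q{\left(6 \right)}\right) S{\left(1 \right)},25 \right)}} = \frac{41978}{\left(- \frac{2}{5}\right) 25} = \frac{41978}{-10} = 41978 \left(- \frac{1}{10}\right) = - \frac{20989}{5}$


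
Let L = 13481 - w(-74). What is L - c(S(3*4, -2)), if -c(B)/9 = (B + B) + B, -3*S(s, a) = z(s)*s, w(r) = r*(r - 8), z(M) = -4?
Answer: 7845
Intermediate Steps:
w(r) = r*(-8 + r)
S(s, a) = 4*s/3 (S(s, a) = -(-4)*s/3 = 4*s/3)
L = 7413 (L = 13481 - (-74)*(-8 - 74) = 13481 - (-74)*(-82) = 13481 - 1*6068 = 13481 - 6068 = 7413)
c(B) = -27*B (c(B) = -9*((B + B) + B) = -9*(2*B + B) = -27*B)
L - c(S(3*4, -2)) = 7413 - (-27)*4*(3*4)/3 = 7413 - (-27)*(4/3)*12 = 7413 - (-27)*16 = 7413 - 1*(-432) = 7413 + 432 = 7845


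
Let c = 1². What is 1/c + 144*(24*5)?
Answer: 17281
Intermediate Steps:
c = 1
1/c + 144*(24*5) = 1/1 + 144*(24*5) = 1 + 144*120 = 1 + 17280 = 17281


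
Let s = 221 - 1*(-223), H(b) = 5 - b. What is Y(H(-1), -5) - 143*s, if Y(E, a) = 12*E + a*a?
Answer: -63395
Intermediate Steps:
Y(E, a) = a² + 12*E (Y(E, a) = 12*E + a² = a² + 12*E)
s = 444 (s = 221 + 223 = 444)
Y(H(-1), -5) - 143*s = ((-5)² + 12*(5 - 1*(-1))) - 143*444 = (25 + 12*(5 + 1)) - 63492 = (25 + 12*6) - 63492 = (25 + 72) - 63492 = 97 - 63492 = -63395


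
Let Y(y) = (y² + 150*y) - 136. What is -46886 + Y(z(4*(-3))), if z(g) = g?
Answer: -48678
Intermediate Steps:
Y(y) = -136 + y² + 150*y
-46886 + Y(z(4*(-3))) = -46886 + (-136 + (4*(-3))² + 150*(4*(-3))) = -46886 + (-136 + (-12)² + 150*(-12)) = -46886 + (-136 + 144 - 1800) = -46886 - 1792 = -48678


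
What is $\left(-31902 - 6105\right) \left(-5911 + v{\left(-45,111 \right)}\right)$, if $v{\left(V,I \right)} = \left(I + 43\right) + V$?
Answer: $220516614$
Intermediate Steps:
$v{\left(V,I \right)} = 43 + I + V$ ($v{\left(V,I \right)} = \left(43 + I\right) + V = 43 + I + V$)
$\left(-31902 - 6105\right) \left(-5911 + v{\left(-45,111 \right)}\right) = \left(-31902 - 6105\right) \left(-5911 + \left(43 + 111 - 45\right)\right) = - 38007 \left(-5911 + 109\right) = \left(-38007\right) \left(-5802\right) = 220516614$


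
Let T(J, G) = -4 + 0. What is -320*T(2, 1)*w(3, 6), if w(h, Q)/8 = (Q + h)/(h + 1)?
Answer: 23040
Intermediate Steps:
w(h, Q) = 8*(Q + h)/(1 + h) (w(h, Q) = 8*((Q + h)/(h + 1)) = 8*((Q + h)/(1 + h)) = 8*(Q + h)/(1 + h))
T(J, G) = -4
-320*T(2, 1)*w(3, 6) = -(-1280)*8*(6 + 3)/(1 + 3) = -(-1280)*8*9/4 = -(-1280)*8*(¼)*9 = -(-1280)*18 = -320*(-72) = 23040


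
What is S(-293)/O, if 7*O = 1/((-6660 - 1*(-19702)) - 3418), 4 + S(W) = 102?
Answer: 6602064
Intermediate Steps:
S(W) = 98 (S(W) = -4 + 102 = 98)
O = 1/67368 (O = 1/(7*((-6660 - 1*(-19702)) - 3418)) = 1/(7*((-6660 + 19702) - 3418)) = 1/(7*(13042 - 3418)) = (1/7)/9624 = (1/7)*(1/9624) = 1/67368 ≈ 1.4844e-5)
S(-293)/O = 98/(1/67368) = 98*67368 = 6602064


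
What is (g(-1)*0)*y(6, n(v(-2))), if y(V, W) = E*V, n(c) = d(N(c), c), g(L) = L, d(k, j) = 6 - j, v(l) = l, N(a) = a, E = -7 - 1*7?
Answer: 0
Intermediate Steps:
E = -14 (E = -7 - 7 = -14)
n(c) = 6 - c
y(V, W) = -14*V
(g(-1)*0)*y(6, n(v(-2))) = (-1*0)*(-14*6) = 0*(-84) = 0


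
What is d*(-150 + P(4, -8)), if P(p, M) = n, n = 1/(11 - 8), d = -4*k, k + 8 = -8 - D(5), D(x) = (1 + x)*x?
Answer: -82616/3 ≈ -27539.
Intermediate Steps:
D(x) = x*(1 + x)
k = -46 (k = -8 + (-8 - 5*(1 + 5)) = -8 + (-8 - 5*6) = -8 + (-8 - 1*30) = -8 + (-8 - 30) = -8 - 38 = -46)
d = 184 (d = -4*(-46) = 184)
n = 1/3 ≈ 0.33333
P(p, M) = 1/3
d*(-150 + P(4, -8)) = 184*(-150 + 1/3) = 184*(-449/3) = -82616/3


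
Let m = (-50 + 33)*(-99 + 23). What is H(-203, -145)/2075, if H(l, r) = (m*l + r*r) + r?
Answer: -241396/2075 ≈ -116.34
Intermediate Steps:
m = 1292 (m = -17*(-76) = 1292)
H(l, r) = r + r**2 + 1292*l (H(l, r) = (1292*l + r*r) + r = (1292*l + r**2) + r = (r**2 + 1292*l) + r = r + r**2 + 1292*l)
H(-203, -145)/2075 = (-145 + (-145)**2 + 1292*(-203))/2075 = (-145 + 21025 - 262276)*(1/2075) = -241396*1/2075 = -241396/2075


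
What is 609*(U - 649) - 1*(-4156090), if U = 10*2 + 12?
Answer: 3780337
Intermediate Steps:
U = 32 (U = 20 + 12 = 32)
609*(U - 649) - 1*(-4156090) = 609*(32 - 649) - 1*(-4156090) = 609*(-617) + 4156090 = -375753 + 4156090 = 3780337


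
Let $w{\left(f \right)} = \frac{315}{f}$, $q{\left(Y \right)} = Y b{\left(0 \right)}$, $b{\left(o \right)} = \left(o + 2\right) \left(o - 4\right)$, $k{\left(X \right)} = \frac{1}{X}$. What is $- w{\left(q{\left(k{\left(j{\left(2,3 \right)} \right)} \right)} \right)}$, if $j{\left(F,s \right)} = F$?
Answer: $\frac{315}{4} \approx 78.75$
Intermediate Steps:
$b{\left(o \right)} = \left(-4 + o\right) \left(2 + o\right)$ ($b{\left(o \right)} = \left(2 + o\right) \left(-4 + o\right) = \left(-4 + o\right) \left(2 + o\right)$)
$q{\left(Y \right)} = - 8 Y$ ($q{\left(Y \right)} = Y \left(-8 + 0^{2} - 0\right) = Y \left(-8 + 0 + 0\right) = Y \left(-8\right) = - 8 Y$)
$- w{\left(q{\left(k{\left(j{\left(2,3 \right)} \right)} \right)} \right)} = - \frac{315}{\left(-8\right) \frac{1}{2}} = - \frac{315}{-4} = - \frac{315 \left(-1\right)}{4} = \left(-1\right) \left(- \frac{315}{4}\right) = \frac{315}{4}$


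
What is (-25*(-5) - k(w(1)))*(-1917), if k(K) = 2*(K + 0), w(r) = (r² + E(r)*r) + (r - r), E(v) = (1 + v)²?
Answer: -220455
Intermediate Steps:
w(r) = r² + r*(1 + r)² (w(r) = (r² + (1 + r)²*r) + (r - r) = (r² + r*(1 + r)²) + 0 = r² + r*(1 + r)²)
k(K) = 2*K
(-25*(-5) - k(w(1)))*(-1917) = (-25*(-5) - 2*1*(1 + (1 + 1)²))*(-1917) = (125 - 2*1*(1 + 2²))*(-1917) = (125 - 2*1*(1 + 4))*(-1917) = (125 - 2*1*5)*(-1917) = (125 - 2*5)*(-1917) = (125 - 1*10)*(-1917) = (125 - 10)*(-1917) = 115*(-1917) = -220455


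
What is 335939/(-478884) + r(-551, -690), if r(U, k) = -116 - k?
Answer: 274543477/478884 ≈ 573.30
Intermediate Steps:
335939/(-478884) + r(-551, -690) = 335939/(-478884) + (-116 - 1*(-690)) = 335939*(-1/478884) + (-116 + 690) = -335939/478884 + 574 = 274543477/478884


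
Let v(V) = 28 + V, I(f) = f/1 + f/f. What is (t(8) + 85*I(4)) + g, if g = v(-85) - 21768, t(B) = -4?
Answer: -21404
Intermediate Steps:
I(f) = 1 + f (I(f) = f*1 + 1 = f + 1 = 1 + f)
g = -21825 (g = (28 - 85) - 21768 = -57 - 21768 = -21825)
(t(8) + 85*I(4)) + g = (-4 + 85*(1 + 4)) - 21825 = (-4 + 85*5) - 21825 = (-4 + 425) - 21825 = 421 - 21825 = -21404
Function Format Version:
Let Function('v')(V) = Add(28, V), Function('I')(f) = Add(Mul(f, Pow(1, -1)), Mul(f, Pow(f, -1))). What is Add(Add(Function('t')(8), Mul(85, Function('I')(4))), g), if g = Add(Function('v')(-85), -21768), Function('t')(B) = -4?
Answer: -21404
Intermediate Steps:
Function('I')(f) = Add(1, f) (Function('I')(f) = Add(Mul(f, 1), 1) = Add(f, 1) = Add(1, f))
g = -21825 (g = Add(Add(28, -85), -21768) = Add(-57, -21768) = -21825)
Add(Add(Function('t')(8), Mul(85, Function('I')(4))), g) = Add(Add(-4, Mul(85, Add(1, 4))), -21825) = Add(Add(-4, Mul(85, 5)), -21825) = Add(Add(-4, 425), -21825) = Add(421, -21825) = -21404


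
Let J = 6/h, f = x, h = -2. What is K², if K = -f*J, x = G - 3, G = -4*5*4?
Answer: 62001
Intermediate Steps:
G = -80 (G = -20*4 = -80)
x = -83 (x = -80 - 3 = -83)
f = -83
J = -3 (J = 6/(-2) = 6*(-½) = -3)
K = -249 (K = -(-83)*(-3) = -1*249 = -249)
K² = (-249)² = 62001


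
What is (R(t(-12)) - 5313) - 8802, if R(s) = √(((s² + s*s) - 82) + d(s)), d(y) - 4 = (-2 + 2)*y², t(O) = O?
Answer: -14115 + √210 ≈ -14101.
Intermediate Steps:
d(y) = 4 (d(y) = 4 + (-2 + 2)*y² = 4 + 0*y² = 4 + 0 = 4)
R(s) = √(-78 + 2*s²) (R(s) = √(((s² + s*s) - 82) + 4) = √(((s² + s²) - 82) + 4) = √((2*s² - 82) + 4) = √((-82 + 2*s²) + 4) = √(-78 + 2*s²))
(R(t(-12)) - 5313) - 8802 = (√(-78 + 2*(-12)²) - 5313) - 8802 = (√(-78 + 2*144) - 5313) - 8802 = (√(-78 + 288) - 5313) - 8802 = (√210 - 5313) - 8802 = (-5313 + √210) - 8802 = -14115 + √210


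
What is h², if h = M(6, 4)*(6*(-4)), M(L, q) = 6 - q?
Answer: 2304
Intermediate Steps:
h = -48 (h = (6 - 1*4)*(6*(-4)) = (6 - 4)*(-24) = 2*(-24) = -48)
h² = (-48)² = 2304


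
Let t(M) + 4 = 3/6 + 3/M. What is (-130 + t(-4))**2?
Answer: 288369/16 ≈ 18023.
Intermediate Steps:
t(M) = -7/2 + 3/M (t(M) = -4 + (3/6 + 3/M) = -4 + (3*(1/6) + 3/M) = -4 + (1/2 + 3/M) = -7/2 + 3/M)
(-130 + t(-4))**2 = (-130 + (-7/2 + 3/(-4)))**2 = (-130 + (-7/2 + 3*(-1/4)))**2 = (-130 + (-7/2 - 3/4))**2 = (-130 - 17/4)**2 = (-537/4)**2 = 288369/16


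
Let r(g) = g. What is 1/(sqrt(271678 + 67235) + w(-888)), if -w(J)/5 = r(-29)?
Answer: -145/317888 + 3*sqrt(37657)/317888 ≈ 0.0013752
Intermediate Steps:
w(J) = 145 (w(J) = -5*(-29) = 145)
1/(sqrt(271678 + 67235) + w(-888)) = 1/(sqrt(271678 + 67235) + 145) = 1/(sqrt(338913) + 145) = 1/(3*sqrt(37657) + 145) = 1/(145 + 3*sqrt(37657))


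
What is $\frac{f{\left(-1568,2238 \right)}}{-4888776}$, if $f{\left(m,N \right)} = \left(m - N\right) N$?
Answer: $\frac{709819}{407398} \approx 1.7423$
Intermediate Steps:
$f{\left(m,N \right)} = N \left(m - N\right)$
$\frac{f{\left(-1568,2238 \right)}}{-4888776} = \frac{2238 \left(-1568 - 2238\right)}{-4888776} = 2238 \left(-1568 - 2238\right) \left(- \frac{1}{4888776}\right) = 2238 \left(-3806\right) \left(- \frac{1}{4888776}\right) = \left(-8517828\right) \left(- \frac{1}{4888776}\right) = \frac{709819}{407398}$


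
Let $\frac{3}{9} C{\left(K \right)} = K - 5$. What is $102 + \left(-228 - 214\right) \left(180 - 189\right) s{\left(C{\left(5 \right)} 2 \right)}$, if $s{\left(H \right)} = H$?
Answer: $102$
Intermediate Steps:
$C{\left(K \right)} = -15 + 3 K$ ($C{\left(K \right)} = 3 \left(K - 5\right) = 3 \left(-5 + K\right) = -15 + 3 K$)
$102 + \left(-228 - 214\right) \left(180 - 189\right) s{\left(C{\left(5 \right)} 2 \right)} = 102 + \left(-228 - 214\right) \left(180 - 189\right) \left(-15 + 3 \cdot 5\right) 2 = 102 + \left(-442\right) \left(-9\right) \left(-15 + 15\right) 2 = 102 + 3978 \cdot 0 \cdot 2 = 102 + 3978 \cdot 0 = 102 + 0 = 102$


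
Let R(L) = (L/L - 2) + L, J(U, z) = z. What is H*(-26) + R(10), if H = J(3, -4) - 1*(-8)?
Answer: -95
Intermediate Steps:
R(L) = -1 + L (R(L) = (1 - 2) + L = -1 + L)
H = 4 (H = -4 - 1*(-8) = -4 + 8 = 4)
H*(-26) + R(10) = 4*(-26) + (-1 + 10) = -104 + 9 = -95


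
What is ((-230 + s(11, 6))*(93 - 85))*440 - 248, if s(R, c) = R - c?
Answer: -792248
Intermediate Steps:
((-230 + s(11, 6))*(93 - 85))*440 - 248 = ((-230 + (11 - 1*6))*(93 - 85))*440 - 248 = ((-230 + (11 - 6))*8)*440 - 248 = ((-230 + 5)*8)*440 - 248 = -225*8*440 - 248 = -1800*440 - 248 = -792000 - 248 = -792248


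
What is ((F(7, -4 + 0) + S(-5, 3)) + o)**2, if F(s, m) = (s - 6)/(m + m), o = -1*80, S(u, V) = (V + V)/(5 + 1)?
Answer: 400689/64 ≈ 6260.8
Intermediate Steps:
S(u, V) = V/3 (S(u, V) = (2*V)/6 = (2*V)*(1/6) = V/3)
o = -80
F(s, m) = (-6 + s)/(2*m) (F(s, m) = (-6 + s)/((2*m)) = (-6 + s)*(1/(2*m)) = (-6 + s)/(2*m))
((F(7, -4 + 0) + S(-5, 3)) + o)**2 = (((-6 + 7)/(2*(-4 + 0)) + (1/3)*3) - 80)**2 = (((1/2)*1/(-4) + 1) - 80)**2 = (((1/2)*(-1/4)*1 + 1) - 80)**2 = ((-1/8 + 1) - 80)**2 = (7/8 - 80)**2 = (-633/8)**2 = 400689/64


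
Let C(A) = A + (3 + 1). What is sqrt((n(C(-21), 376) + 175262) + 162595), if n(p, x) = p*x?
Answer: sqrt(331465) ≈ 575.73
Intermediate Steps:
C(A) = 4 + A (C(A) = A + 4 = 4 + A)
sqrt((n(C(-21), 376) + 175262) + 162595) = sqrt(((4 - 21)*376 + 175262) + 162595) = sqrt((-17*376 + 175262) + 162595) = sqrt((-6392 + 175262) + 162595) = sqrt(168870 + 162595) = sqrt(331465)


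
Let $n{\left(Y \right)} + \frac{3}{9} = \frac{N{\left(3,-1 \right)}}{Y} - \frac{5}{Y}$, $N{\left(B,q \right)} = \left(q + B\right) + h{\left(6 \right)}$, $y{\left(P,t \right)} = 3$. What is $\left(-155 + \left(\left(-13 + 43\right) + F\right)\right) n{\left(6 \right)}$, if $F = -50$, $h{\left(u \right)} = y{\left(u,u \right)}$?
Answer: $\frac{175}{3} \approx 58.333$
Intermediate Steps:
$h{\left(u \right)} = 3$
$N{\left(B,q \right)} = 3 + B + q$ ($N{\left(B,q \right)} = \left(q + B\right) + 3 = \left(B + q\right) + 3 = 3 + B + q$)
$n{\left(Y \right)} = - \frac{1}{3}$ ($n{\left(Y \right)} = - \frac{1}{3} - \left(\frac{5}{Y} - \frac{3 + 3 - 1}{Y}\right) = - \frac{1}{3} + \left(\frac{5}{Y} - \frac{5}{Y}\right) = - \frac{1}{3} + 0 = - \frac{1}{3}$)
$\left(-155 + \left(\left(-13 + 43\right) + F\right)\right) n{\left(6 \right)} = \left(-155 + \left(\left(-13 + 43\right) - 50\right)\right) \left(- \frac{1}{3}\right) = \left(-155 + \left(30 - 50\right)\right) \left(- \frac{1}{3}\right) = \left(-155 - 20\right) \left(- \frac{1}{3}\right) = \left(-175\right) \left(- \frac{1}{3}\right) = \frac{175}{3}$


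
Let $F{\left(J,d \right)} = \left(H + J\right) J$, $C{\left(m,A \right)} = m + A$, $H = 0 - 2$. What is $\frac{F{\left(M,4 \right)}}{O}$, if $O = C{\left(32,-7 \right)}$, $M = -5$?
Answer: $\frac{7}{5} \approx 1.4$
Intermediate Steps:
$H = -2$ ($H = 0 - 2 = -2$)
$C{\left(m,A \right)} = A + m$
$F{\left(J,d \right)} = J \left(-2 + J\right)$ ($F{\left(J,d \right)} = \left(-2 + J\right) J = J \left(-2 + J\right)$)
$O = 25$ ($O = -7 + 32 = 25$)
$\frac{F{\left(M,4 \right)}}{O} = \frac{\left(-5\right) \left(-2 - 5\right)}{25} = \left(-5\right) \left(-7\right) \frac{1}{25} = 35 \cdot \frac{1}{25} = \frac{7}{5}$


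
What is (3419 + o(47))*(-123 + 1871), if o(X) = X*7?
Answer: 6551504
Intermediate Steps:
o(X) = 7*X
(3419 + o(47))*(-123 + 1871) = (3419 + 7*47)*(-123 + 1871) = (3419 + 329)*1748 = 3748*1748 = 6551504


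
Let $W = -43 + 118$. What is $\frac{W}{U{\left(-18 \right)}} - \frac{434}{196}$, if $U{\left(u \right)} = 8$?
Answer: $\frac{401}{56} \approx 7.1607$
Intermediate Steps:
$W = 75$
$\frac{W}{U{\left(-18 \right)}} - \frac{434}{196} = \frac{75}{8} - \frac{434}{196} = 75 \cdot \frac{1}{8} - \frac{31}{14} = \frac{75}{8} - \frac{31}{14} = \frac{401}{56}$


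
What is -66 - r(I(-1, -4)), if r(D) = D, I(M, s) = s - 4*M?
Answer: -66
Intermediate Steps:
-66 - r(I(-1, -4)) = -66 - (-4 - 4*(-1)) = -66 - (-4 + 4) = -66 - 1*0 = -66 + 0 = -66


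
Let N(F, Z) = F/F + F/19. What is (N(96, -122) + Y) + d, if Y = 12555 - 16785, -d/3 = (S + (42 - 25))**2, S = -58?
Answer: -176072/19 ≈ -9267.0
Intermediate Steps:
d = -5043 (d = -3*(-58 + (42 - 25))**2 = -3*(-58 + 17)**2 = -3*(-41)**2 = -3*1681 = -5043)
N(F, Z) = 1 + F/19 (N(F, Z) = 1 + F*(1/19) = 1 + F/19)
Y = -4230
(N(96, -122) + Y) + d = ((1 + (1/19)*96) - 4230) - 5043 = ((1 + 96/19) - 4230) - 5043 = (115/19 - 4230) - 5043 = -80255/19 - 5043 = -176072/19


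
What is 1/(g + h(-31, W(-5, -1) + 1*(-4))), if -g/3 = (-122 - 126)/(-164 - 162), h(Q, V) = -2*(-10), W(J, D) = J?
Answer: 163/2888 ≈ 0.056440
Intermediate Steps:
h(Q, V) = 20
g = -372/163 (g = -3*(-122 - 126)/(-164 - 162) = -(-744)/(-326) = -(-744)*(-1)/326 = -3*124/163 = -372/163 ≈ -2.2822)
1/(g + h(-31, W(-5, -1) + 1*(-4))) = 1/(-372/163 + 20) = 1/(2888/163) = 163/2888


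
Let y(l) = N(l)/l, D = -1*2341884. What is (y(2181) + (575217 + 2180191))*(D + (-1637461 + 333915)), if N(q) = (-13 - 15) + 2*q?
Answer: -21907390874538260/2181 ≈ -1.0045e+13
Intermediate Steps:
D = -2341884
N(q) = -28 + 2*q
y(l) = (-28 + 2*l)/l
(y(2181) + (575217 + 2180191))*(D + (-1637461 + 333915)) = ((2 - 28/2181) + (575217 + 2180191))*(-2341884 + (-1637461 + 333915)) = ((2 - 28*1/2181) + 2755408)*(-2341884 - 1303546) = ((2 - 28/2181) + 2755408)*(-3645430) = (4334/2181 + 2755408)*(-3645430) = (6009549182/2181)*(-3645430) = -21907390874538260/2181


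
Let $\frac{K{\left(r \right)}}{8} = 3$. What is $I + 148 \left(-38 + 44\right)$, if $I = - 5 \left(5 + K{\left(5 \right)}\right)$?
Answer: $743$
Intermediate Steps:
$K{\left(r \right)} = 24$ ($K{\left(r \right)} = 8 \cdot 3 = 24$)
$I = -145$ ($I = - 5 \left(5 + 24\right) = \left(-5\right) 29 = -145$)
$I + 148 \left(-38 + 44\right) = -145 + 148 \left(-38 + 44\right) = -145 + 148 \cdot 6 = -145 + 888 = 743$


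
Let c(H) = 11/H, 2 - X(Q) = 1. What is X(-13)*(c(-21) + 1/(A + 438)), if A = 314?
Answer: -8251/15792 ≈ -0.52248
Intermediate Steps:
X(Q) = 1 (X(Q) = 2 - 1*1 = 2 - 1 = 1)
X(-13)*(c(-21) + 1/(A + 438)) = 1*(11/(-21) + 1/(314 + 438)) = 1*(11*(-1/21) + 1/752) = 1*(-11/21 + 1/752) = 1*(-8251/15792) = -8251/15792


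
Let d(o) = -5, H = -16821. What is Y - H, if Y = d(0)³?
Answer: 16696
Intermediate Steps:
Y = -125 (Y = (-5)³ = -125)
Y - H = -125 - 1*(-16821) = -125 + 16821 = 16696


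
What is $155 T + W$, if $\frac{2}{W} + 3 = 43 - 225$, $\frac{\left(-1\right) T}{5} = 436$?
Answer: $- \frac{62511502}{185} \approx -3.379 \cdot 10^{5}$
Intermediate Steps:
$T = -2180$ ($T = \left(-5\right) 436 = -2180$)
$W = - \frac{2}{185}$ ($W = \frac{2}{-3 + \left(43 - 225\right)} = \frac{2}{-3 - 182} = \frac{2}{-185} = 2 \left(- \frac{1}{185}\right) = - \frac{2}{185} \approx -0.010811$)
$155 T + W = 155 \left(-2180\right) - \frac{2}{185} = -337900 - \frac{2}{185} = - \frac{62511502}{185}$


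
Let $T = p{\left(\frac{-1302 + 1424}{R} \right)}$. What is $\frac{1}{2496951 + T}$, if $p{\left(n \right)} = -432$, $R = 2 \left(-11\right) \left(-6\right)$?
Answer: $\frac{1}{2496519} \approx 4.0056 \cdot 10^{-7}$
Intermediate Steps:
$R = 132$ ($R = \left(-22\right) \left(-6\right) = 132$)
$T = -432$
$\frac{1}{2496951 + T} = \frac{1}{2496951 - 432} = \frac{1}{2496519}$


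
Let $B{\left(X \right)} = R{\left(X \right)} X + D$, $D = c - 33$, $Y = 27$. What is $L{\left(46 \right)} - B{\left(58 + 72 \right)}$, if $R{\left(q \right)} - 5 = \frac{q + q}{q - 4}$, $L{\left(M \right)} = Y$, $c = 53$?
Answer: $- \frac{57409}{63} \approx -911.25$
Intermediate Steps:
$L{\left(M \right)} = 27$
$R{\left(q \right)} = 5 + \frac{2 q}{-4 + q}$ ($R{\left(q \right)} = 5 + \frac{q + q}{q - 4} = 5 + \frac{2 q}{-4 + q}$)
$D = 20$ ($D = 53 - 33 = 20$)
$B{\left(X \right)} = 20 + \frac{X \left(-20 + 7 X\right)}{-4 + X}$ ($B{\left(X \right)} = \frac{-20 + 7 X}{-4 + X} X + 20 = \frac{X \left(-20 + 7 X\right)}{-4 + X} + 20 = 20 + \frac{X \left(-20 + 7 X\right)}{-4 + X}$)
$L{\left(46 \right)} - B{\left(58 + 72 \right)} = 27 - \frac{-80 + 7 \left(58 + 72\right)^{2}}{-4 + \left(58 + 72\right)} = 27 - \frac{-80 + 7 \cdot 130^{2}}{-4 + 130} = 27 - \frac{-80 + 7 \cdot 16900}{126} = 27 - \frac{-80 + 118300}{126} = 27 - \frac{1}{126} \cdot 118220 = 27 - \frac{59110}{63} = - \frac{57409}{63}$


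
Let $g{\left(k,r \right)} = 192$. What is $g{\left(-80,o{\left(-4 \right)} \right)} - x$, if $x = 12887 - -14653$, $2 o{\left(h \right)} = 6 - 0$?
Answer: $-27348$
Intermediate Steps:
$o{\left(h \right)} = 3$ ($o{\left(h \right)} = \frac{6 - 0}{2} = \frac{6 + 0}{2} = \frac{1}{2} \cdot 6 = 3$)
$x = 27540$ ($x = 12887 + 14653 = 27540$)
$g{\left(-80,o{\left(-4 \right)} \right)} - x = 192 - 27540 = -27348$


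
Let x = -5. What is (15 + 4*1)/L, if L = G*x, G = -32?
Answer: 19/160 ≈ 0.11875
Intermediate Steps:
L = 160 (L = -32*(-5) = 160)
(15 + 4*1)/L = (15 + 4*1)/160 = (15 + 4)*(1/160) = 19*(1/160) = 19/160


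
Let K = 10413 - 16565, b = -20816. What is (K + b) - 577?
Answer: -27545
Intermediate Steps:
K = -6152
(K + b) - 577 = (-6152 - 20816) - 577 = -26968 - 577 = -27545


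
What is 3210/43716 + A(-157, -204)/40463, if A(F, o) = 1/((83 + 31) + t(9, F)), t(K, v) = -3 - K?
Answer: 552018299/7517742159 ≈ 0.073429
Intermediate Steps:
A(F, o) = 1/102 (A(F, o) = 1/((83 + 31) + (-3 - 1*9)) = 1/(114 + (-3 - 9)) = 1/(114 - 12) = 1/102)
3210/43716 + A(-157, -204)/40463 = 3210/43716 + (1/102)/40463 = 3210*(1/43716) + (1/102)*(1/40463) = 535/7286 + 1/4127226 = 552018299/7517742159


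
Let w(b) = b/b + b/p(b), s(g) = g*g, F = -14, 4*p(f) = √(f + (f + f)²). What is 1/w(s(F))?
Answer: -785/2351 + 56*√785/2351 ≈ 0.33348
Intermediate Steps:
p(f) = √(f + 4*f²)/4 (p(f) = √(f + (f + f)²)/4 = √(f + (2*f)²)/4 = √(f + 4*f²)/4)
s(g) = g²
w(b) = 1 + 4*b/√(b*(1 + 4*b)) (w(b) = b/b + b/((√(b*(1 + 4*b))/4)) = 1 + b*(4/√(b*(1 + 4*b))) = 1 + 4*b/√(b*(1 + 4*b)))
1/w(s(F)) = 1/(1 + 4*(-14)²/√((-14)² + 4*((-14)²)²)) = 1/(1 + 4*196/√(196 + 4*196²)) = 1/(1 + 4*196/√(196 + 4*38416)) = 1/(1 + 4*196/√(196 + 153664)) = 1/(1 + 4*196/√153860) = 1/(1 + 4*196*(√785/10990)) = 1/(1 + 56*√785/785)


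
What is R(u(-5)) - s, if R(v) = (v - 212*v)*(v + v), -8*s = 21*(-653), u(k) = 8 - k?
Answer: -584257/8 ≈ -73032.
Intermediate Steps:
s = 13713/8 (s = -21*(-653)/8 = -1/8*(-13713) = 13713/8 ≈ 1714.1)
R(v) = -422*v**2 (R(v) = (-211*v)*(2*v) = -422*v**2)
R(u(-5)) - s = -422*(8 - 1*(-5))**2 - 1*13713/8 = -422*(8 + 5)**2 - 13713/8 = -422*13**2 - 13713/8 = -422*169 - 13713/8 = -71318 - 13713/8 = -584257/8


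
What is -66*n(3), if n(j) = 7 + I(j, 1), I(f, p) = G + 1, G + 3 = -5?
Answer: 0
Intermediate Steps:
G = -8 (G = -3 - 5 = -8)
I(f, p) = -7 (I(f, p) = -8 + 1 = -7)
n(j) = 0 (n(j) = 7 - 7 = 0)
-66*n(3) = -66*0 = 0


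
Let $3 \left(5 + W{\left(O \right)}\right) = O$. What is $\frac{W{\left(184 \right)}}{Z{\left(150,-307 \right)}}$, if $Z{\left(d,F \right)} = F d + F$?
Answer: $- \frac{169}{139071} \approx -0.0012152$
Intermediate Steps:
$Z{\left(d,F \right)} = F + F d$
$W{\left(O \right)} = -5 + \frac{O}{3}$
$\frac{W{\left(184 \right)}}{Z{\left(150,-307 \right)}} = \frac{-5 + \frac{1}{3} \cdot 184}{\left(-307\right) \left(1 + 150\right)} = \frac{-5 + \frac{184}{3}}{\left(-307\right) 151} = \frac{169}{3 \left(-46357\right)} = \frac{169}{3} \left(- \frac{1}{46357}\right) = - \frac{169}{139071}$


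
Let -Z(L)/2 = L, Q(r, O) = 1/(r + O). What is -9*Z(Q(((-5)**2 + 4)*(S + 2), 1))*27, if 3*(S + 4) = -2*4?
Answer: -1458/403 ≈ -3.6179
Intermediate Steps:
S = -20/3 (S = -4 + (-2*4)/3 = -4 + (1/3)*(-8) = -4 - 8/3 = -20/3 ≈ -6.6667)
Q(r, O) = 1/(O + r)
Z(L) = -2*L
-9*Z(Q(((-5)**2 + 4)*(S + 2), 1))*27 = -(-18)/(1 + ((-5)**2 + 4)*(-20/3 + 2))*27 = -(-18)/(1 + (25 + 4)*(-14/3))*27 = -(-18)/(1 + 29*(-14/3))*27 = -(-18)/(1 - 406/3)*27 = -(-18)/(-403/3)*27 = -(-18)*(-3)/403*27 = -9*6/403*27 = -54/403*27 = -1458/403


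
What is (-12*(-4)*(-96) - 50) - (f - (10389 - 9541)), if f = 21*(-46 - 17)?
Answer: -2487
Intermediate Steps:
f = -1323 (f = 21*(-63) = -1323)
(-12*(-4)*(-96) - 50) - (f - (10389 - 9541)) = (-12*(-4)*(-96) - 50) - (-1323 - (10389 - 9541)) = (48*(-96) - 50) - (-1323 - 1*848) = (-4608 - 50) - (-1323 - 848) = -4658 - 1*(-2171) = -4658 + 2171 = -2487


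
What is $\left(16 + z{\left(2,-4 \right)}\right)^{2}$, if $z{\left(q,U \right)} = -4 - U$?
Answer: $256$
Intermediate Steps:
$\left(16 + z{\left(2,-4 \right)}\right)^{2} = \left(16 - 0\right)^{2} = \left(16 + \left(-4 + 4\right)\right)^{2} = \left(16 + 0\right)^{2} = 16^{2} = 256$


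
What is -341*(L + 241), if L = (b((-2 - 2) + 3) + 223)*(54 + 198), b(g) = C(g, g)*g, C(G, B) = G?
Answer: -19330949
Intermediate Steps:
b(g) = g**2 (b(g) = g*g = g**2)
L = 56448 (L = (((-2 - 2) + 3)**2 + 223)*(54 + 198) = ((-4 + 3)**2 + 223)*252 = ((-1)**2 + 223)*252 = (1 + 223)*252 = 224*252 = 56448)
-341*(L + 241) = -341*(56448 + 241) = -341*56689 = -19330949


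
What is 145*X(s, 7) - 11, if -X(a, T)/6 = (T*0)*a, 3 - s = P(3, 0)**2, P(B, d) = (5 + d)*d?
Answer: -11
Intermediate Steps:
P(B, d) = d*(5 + d)
s = 3 (s = 3 - (0*(5 + 0))**2 = 3 - (0*5)**2 = 3 - 1*0**2 = 3 - 1*0 = 3 + 0 = 3)
X(a, T) = 0 (X(a, T) = -6*T*0*a = -0*a = -6*0 = 0)
145*X(s, 7) - 11 = 145*0 - 11 = 0 - 11 = -11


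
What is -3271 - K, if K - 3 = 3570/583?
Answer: -1912312/583 ≈ -3280.1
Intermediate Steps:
K = 5319/583 (K = 3 + 3570/583 = 5319/583 ≈ 9.1235)
-3271 - K = -3271 - 1*5319/583 = -3271 - 5319/583 = -1912312/583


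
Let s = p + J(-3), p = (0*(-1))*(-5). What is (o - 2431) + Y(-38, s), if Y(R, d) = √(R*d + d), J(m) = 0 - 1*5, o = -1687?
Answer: -4118 + √185 ≈ -4104.4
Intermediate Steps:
J(m) = -5 (J(m) = 0 - 5 = -5)
p = 0 (p = 0*(-5) = 0)
s = -5 (s = 0 - 5 = -5)
Y(R, d) = √(d + R*d)
(o - 2431) + Y(-38, s) = (-1687 - 2431) + √(-5*(1 - 38)) = -4118 + √(-5*(-37)) = -4118 + √185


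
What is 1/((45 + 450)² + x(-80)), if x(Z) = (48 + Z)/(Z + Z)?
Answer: 5/1225126 ≈ 4.0812e-6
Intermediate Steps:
x(Z) = (48 + Z)/(2*Z) (x(Z) = (48 + Z)/((2*Z)) = (48 + Z)*(1/(2*Z)) = (48 + Z)/(2*Z))
1/((45 + 450)² + x(-80)) = 1/((45 + 450)² + (½)*(48 - 80)/(-80)) = 1/(495² + (½)*(-1/80)*(-32)) = 1/(245025 + ⅕) = 1/(1225126/5) = 5/1225126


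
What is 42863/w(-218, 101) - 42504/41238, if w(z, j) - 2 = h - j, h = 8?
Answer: -295242043/625443 ≈ -472.05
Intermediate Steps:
w(z, j) = 10 - j (w(z, j) = 2 + (8 - j) = 10 - j)
42863/w(-218, 101) - 42504/41238 = 42863/(10 - 1*101) - 42504/41238 = 42863/(10 - 101) - 42504*1/41238 = 42863/(-91) - 7084/6873 = 42863*(-1/91) - 7084/6873 = -42863/91 - 7084/6873 = -295242043/625443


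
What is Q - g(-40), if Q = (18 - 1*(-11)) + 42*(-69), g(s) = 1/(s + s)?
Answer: -229519/80 ≈ -2869.0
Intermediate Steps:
g(s) = 1/(2*s)
Q = -2869 (Q = (18 + 11) - 2898 = 29 - 2898 = -2869)
Q - g(-40) = -2869 - 1/(2*(-40)) = -2869 - (-1)/(2*40) = -2869 - 1*(-1/80) = -2869 + 1/80 = -229519/80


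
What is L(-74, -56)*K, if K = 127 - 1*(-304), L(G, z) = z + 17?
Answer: -16809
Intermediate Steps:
L(G, z) = 17 + z
K = 431 (K = 127 + 304 = 431)
L(-74, -56)*K = (17 - 56)*431 = -39*431 = -16809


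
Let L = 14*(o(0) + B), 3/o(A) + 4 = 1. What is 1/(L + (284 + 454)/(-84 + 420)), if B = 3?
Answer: 56/1691 ≈ 0.033117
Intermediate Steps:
o(A) = -1 (o(A) = 3/(-4 + 1) = 3/(-3) = 3*(-⅓) = -1)
L = 28 (L = 14*(-1 + 3) = 14*2 = 28)
1/(L + (284 + 454)/(-84 + 420)) = 1/(28 + (284 + 454)/(-84 + 420)) = 1/(28 + 738/336) = 1/(28 + 738*(1/336)) = 1/(28 + 123/56) = 1/(1691/56) = 56/1691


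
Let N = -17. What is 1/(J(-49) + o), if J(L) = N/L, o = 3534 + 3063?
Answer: 49/323270 ≈ 0.00015158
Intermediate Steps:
o = 6597
J(L) = -17/L
1/(J(-49) + o) = 1/(-17/(-49) + 6597) = 1/(-17*(-1/49) + 6597) = 1/(17/49 + 6597) = 1/(323270/49) = 49/323270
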